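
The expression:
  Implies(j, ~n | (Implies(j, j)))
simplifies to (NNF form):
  True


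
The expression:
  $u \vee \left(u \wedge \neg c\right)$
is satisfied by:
  {u: True}


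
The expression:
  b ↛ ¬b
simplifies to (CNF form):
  b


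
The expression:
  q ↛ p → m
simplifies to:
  m ∨ p ∨ ¬q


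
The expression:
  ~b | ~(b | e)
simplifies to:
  ~b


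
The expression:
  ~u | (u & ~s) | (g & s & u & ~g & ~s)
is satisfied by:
  {s: False, u: False}
  {u: True, s: False}
  {s: True, u: False}


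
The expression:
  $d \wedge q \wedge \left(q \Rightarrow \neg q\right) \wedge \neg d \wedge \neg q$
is never true.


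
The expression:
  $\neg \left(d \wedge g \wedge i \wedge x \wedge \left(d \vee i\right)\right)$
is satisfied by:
  {g: False, d: False, x: False, i: False}
  {i: True, g: False, d: False, x: False}
  {x: True, g: False, d: False, i: False}
  {i: True, x: True, g: False, d: False}
  {d: True, i: False, g: False, x: False}
  {i: True, d: True, g: False, x: False}
  {x: True, d: True, i: False, g: False}
  {i: True, x: True, d: True, g: False}
  {g: True, x: False, d: False, i: False}
  {i: True, g: True, x: False, d: False}
  {x: True, g: True, i: False, d: False}
  {i: True, x: True, g: True, d: False}
  {d: True, g: True, x: False, i: False}
  {i: True, d: True, g: True, x: False}
  {x: True, d: True, g: True, i: False}


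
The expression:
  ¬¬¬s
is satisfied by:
  {s: False}


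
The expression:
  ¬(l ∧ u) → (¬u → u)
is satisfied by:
  {u: True}


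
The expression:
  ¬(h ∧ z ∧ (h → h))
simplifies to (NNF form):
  ¬h ∨ ¬z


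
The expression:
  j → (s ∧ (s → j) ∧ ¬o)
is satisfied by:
  {s: True, o: False, j: False}
  {o: False, j: False, s: False}
  {s: True, o: True, j: False}
  {o: True, s: False, j: False}
  {j: True, s: True, o: False}


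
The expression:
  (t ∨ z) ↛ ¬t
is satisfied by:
  {t: True}


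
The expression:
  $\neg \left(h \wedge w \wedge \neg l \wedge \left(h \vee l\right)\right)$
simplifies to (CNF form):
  $l \vee \neg h \vee \neg w$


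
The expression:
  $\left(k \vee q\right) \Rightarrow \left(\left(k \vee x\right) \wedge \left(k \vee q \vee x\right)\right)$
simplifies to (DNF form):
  $k \vee x \vee \neg q$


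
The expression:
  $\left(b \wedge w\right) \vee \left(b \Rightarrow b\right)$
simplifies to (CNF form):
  $\text{True}$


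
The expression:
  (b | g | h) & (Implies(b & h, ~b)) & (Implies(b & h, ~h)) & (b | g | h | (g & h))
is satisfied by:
  {g: True, h: False, b: False}
  {g: True, h: True, b: False}
  {h: True, g: False, b: False}
  {b: True, g: True, h: False}
  {b: True, g: False, h: False}


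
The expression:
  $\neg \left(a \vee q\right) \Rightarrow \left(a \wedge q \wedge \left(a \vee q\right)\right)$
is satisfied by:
  {a: True, q: True}
  {a: True, q: False}
  {q: True, a: False}


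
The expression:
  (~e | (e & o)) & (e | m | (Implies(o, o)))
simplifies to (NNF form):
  o | ~e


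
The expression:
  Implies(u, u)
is always true.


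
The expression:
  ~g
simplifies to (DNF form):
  ~g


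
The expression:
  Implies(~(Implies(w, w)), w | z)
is always true.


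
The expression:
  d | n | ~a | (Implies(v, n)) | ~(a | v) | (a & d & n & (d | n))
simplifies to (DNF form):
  d | n | ~a | ~v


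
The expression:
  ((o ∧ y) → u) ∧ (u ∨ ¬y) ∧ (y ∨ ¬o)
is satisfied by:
  {u: True, o: False, y: False}
  {o: False, y: False, u: False}
  {y: True, u: True, o: False}
  {y: True, o: True, u: True}


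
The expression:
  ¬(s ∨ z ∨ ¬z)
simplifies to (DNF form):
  False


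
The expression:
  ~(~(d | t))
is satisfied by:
  {d: True, t: True}
  {d: True, t: False}
  {t: True, d: False}


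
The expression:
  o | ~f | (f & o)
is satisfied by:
  {o: True, f: False}
  {f: False, o: False}
  {f: True, o: True}


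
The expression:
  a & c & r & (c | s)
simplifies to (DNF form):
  a & c & r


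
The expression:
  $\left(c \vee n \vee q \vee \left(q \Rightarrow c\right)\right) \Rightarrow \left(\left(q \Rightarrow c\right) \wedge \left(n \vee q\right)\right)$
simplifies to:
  $\left(c \wedge q\right) \vee \left(n \wedge \neg q\right)$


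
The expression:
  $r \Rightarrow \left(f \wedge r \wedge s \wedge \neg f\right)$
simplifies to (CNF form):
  $\neg r$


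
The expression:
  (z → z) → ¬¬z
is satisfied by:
  {z: True}


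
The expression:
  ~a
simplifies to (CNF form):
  ~a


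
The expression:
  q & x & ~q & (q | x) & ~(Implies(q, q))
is never true.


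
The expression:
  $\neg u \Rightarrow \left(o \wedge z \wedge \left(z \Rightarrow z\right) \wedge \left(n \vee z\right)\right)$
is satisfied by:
  {o: True, u: True, z: True}
  {o: True, u: True, z: False}
  {u: True, z: True, o: False}
  {u: True, z: False, o: False}
  {o: True, z: True, u: False}


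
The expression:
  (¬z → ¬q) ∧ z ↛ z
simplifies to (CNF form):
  False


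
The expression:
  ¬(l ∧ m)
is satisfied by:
  {l: False, m: False}
  {m: True, l: False}
  {l: True, m: False}


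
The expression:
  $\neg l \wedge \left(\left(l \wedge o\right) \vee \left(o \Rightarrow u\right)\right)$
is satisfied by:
  {u: True, o: False, l: False}
  {o: False, l: False, u: False}
  {u: True, o: True, l: False}


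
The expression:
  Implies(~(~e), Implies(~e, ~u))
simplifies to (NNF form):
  True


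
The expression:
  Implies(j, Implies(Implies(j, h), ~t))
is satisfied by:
  {h: False, t: False, j: False}
  {j: True, h: False, t: False}
  {t: True, h: False, j: False}
  {j: True, t: True, h: False}
  {h: True, j: False, t: False}
  {j: True, h: True, t: False}
  {t: True, h: True, j: False}


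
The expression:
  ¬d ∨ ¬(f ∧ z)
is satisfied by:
  {z: False, d: False, f: False}
  {f: True, z: False, d: False}
  {d: True, z: False, f: False}
  {f: True, d: True, z: False}
  {z: True, f: False, d: False}
  {f: True, z: True, d: False}
  {d: True, z: True, f: False}


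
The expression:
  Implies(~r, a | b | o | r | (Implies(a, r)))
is always true.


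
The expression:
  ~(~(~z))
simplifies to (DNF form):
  ~z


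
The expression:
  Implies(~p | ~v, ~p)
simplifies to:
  v | ~p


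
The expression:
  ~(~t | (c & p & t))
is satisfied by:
  {t: True, p: False, c: False}
  {t: True, c: True, p: False}
  {t: True, p: True, c: False}


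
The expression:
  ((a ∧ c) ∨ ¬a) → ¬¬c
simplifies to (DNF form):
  a ∨ c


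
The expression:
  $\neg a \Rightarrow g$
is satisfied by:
  {a: True, g: True}
  {a: True, g: False}
  {g: True, a: False}


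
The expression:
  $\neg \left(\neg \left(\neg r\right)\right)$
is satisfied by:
  {r: False}


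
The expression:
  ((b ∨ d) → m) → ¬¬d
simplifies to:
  d ∨ (b ∧ ¬m)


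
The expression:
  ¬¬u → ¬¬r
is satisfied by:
  {r: True, u: False}
  {u: False, r: False}
  {u: True, r: True}


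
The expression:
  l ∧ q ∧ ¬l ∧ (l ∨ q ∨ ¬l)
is never true.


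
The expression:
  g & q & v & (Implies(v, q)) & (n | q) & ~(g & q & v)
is never true.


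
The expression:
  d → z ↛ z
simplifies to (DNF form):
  ¬d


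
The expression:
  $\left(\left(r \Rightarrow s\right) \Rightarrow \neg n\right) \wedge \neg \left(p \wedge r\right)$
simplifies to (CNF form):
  $\left(r \vee \neg n\right) \wedge \left(\neg n \vee \neg s\right) \wedge \left(\neg p \vee \neg r\right)$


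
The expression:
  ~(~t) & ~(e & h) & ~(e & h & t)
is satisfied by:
  {t: True, h: False, e: False}
  {t: True, e: True, h: False}
  {t: True, h: True, e: False}


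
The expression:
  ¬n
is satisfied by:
  {n: False}


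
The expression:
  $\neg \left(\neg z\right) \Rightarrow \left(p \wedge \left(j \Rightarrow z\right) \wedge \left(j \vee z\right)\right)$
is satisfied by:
  {p: True, z: False}
  {z: False, p: False}
  {z: True, p: True}


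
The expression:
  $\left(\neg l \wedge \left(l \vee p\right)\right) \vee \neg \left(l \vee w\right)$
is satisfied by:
  {p: True, w: False, l: False}
  {w: False, l: False, p: False}
  {p: True, w: True, l: False}


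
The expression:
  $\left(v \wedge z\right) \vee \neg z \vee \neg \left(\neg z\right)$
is always true.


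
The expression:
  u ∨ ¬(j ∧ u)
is always true.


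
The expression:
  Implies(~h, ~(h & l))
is always true.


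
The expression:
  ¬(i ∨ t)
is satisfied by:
  {i: False, t: False}


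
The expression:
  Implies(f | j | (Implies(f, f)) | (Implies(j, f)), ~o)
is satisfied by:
  {o: False}


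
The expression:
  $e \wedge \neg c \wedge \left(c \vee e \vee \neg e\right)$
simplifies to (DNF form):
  $e \wedge \neg c$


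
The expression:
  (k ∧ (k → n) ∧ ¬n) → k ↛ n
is always true.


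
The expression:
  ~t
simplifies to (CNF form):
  ~t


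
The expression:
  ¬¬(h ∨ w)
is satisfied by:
  {h: True, w: True}
  {h: True, w: False}
  {w: True, h: False}


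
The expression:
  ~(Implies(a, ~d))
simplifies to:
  a & d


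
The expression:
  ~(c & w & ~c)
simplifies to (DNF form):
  True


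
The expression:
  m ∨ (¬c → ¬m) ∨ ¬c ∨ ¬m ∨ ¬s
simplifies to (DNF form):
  True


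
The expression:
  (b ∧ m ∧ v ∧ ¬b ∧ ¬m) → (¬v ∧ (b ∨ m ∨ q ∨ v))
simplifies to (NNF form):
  True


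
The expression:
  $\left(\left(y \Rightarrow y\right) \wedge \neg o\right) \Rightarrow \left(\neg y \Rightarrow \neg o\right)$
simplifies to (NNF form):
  $\text{True}$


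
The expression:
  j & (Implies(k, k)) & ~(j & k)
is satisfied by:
  {j: True, k: False}


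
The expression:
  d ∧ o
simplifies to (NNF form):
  d ∧ o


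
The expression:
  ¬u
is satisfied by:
  {u: False}


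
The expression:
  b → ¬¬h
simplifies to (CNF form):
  h ∨ ¬b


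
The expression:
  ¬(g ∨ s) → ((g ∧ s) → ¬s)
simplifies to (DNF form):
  True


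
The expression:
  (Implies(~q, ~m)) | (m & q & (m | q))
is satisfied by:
  {q: True, m: False}
  {m: False, q: False}
  {m: True, q: True}


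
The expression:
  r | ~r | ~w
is always true.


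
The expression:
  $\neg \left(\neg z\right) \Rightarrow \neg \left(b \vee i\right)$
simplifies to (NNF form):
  $\left(\neg b \wedge \neg i\right) \vee \neg z$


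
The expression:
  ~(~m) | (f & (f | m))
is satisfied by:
  {m: True, f: True}
  {m: True, f: False}
  {f: True, m: False}


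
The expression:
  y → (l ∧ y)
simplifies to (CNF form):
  l ∨ ¬y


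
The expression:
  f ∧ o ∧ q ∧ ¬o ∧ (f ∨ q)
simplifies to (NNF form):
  False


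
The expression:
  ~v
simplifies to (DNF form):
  ~v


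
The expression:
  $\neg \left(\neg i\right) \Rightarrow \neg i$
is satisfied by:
  {i: False}


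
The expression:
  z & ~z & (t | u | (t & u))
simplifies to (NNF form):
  False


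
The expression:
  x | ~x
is always true.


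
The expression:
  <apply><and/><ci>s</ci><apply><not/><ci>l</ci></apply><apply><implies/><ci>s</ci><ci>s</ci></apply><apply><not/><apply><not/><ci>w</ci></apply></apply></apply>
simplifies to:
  <apply><and/><ci>s</ci><ci>w</ci><apply><not/><ci>l</ci></apply></apply>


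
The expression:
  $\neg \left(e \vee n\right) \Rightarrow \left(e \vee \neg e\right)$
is always true.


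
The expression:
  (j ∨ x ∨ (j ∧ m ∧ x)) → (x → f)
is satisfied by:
  {f: True, x: False}
  {x: False, f: False}
  {x: True, f: True}


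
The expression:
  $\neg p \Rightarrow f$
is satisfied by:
  {p: True, f: True}
  {p: True, f: False}
  {f: True, p: False}


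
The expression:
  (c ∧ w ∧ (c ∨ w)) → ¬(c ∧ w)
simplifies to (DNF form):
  ¬c ∨ ¬w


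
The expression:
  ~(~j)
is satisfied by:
  {j: True}


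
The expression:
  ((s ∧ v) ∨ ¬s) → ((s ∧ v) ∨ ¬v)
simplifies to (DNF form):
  s ∨ ¬v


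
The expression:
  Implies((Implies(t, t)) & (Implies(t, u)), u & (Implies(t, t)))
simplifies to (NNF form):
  t | u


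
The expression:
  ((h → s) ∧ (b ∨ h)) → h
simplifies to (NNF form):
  h ∨ ¬b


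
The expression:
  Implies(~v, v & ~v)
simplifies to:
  v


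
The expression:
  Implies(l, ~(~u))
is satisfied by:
  {u: True, l: False}
  {l: False, u: False}
  {l: True, u: True}


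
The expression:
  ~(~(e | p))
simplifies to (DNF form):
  e | p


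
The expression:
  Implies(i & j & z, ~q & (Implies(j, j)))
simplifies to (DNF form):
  ~i | ~j | ~q | ~z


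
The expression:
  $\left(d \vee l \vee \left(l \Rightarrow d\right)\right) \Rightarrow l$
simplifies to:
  $l$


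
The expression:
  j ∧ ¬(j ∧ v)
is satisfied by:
  {j: True, v: False}


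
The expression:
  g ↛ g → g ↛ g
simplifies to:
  True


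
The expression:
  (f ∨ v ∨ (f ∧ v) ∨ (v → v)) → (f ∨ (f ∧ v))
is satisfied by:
  {f: True}


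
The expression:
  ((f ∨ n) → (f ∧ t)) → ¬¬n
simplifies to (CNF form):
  (f ∨ n) ∧ (n ∨ ¬t)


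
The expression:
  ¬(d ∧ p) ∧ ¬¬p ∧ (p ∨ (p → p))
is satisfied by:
  {p: True, d: False}


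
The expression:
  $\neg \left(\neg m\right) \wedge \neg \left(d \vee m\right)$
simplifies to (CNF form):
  $\text{False}$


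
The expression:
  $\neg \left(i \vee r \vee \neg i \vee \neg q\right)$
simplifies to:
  $\text{False}$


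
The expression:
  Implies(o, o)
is always true.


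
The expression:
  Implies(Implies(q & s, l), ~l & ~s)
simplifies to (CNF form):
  ~l & (q | ~s)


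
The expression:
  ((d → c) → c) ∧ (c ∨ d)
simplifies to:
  c ∨ d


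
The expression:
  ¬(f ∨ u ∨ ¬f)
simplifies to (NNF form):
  False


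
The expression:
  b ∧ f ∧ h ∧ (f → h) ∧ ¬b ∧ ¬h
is never true.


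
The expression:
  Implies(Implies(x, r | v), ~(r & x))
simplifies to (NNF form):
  ~r | ~x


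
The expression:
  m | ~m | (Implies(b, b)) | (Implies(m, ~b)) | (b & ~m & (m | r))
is always true.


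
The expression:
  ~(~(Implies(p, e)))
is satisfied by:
  {e: True, p: False}
  {p: False, e: False}
  {p: True, e: True}


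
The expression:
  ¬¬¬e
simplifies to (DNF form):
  ¬e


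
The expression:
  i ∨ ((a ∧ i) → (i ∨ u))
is always true.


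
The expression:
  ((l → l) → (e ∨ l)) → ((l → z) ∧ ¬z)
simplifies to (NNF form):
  ¬l ∧ (¬e ∨ ¬z)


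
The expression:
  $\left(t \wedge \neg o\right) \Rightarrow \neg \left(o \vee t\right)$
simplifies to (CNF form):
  $o \vee \neg t$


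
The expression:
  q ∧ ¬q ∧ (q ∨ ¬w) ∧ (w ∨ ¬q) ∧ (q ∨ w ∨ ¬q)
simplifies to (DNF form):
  False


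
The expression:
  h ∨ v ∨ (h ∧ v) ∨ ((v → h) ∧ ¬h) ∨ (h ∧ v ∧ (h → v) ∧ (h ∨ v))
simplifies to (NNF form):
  True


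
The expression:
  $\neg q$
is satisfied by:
  {q: False}


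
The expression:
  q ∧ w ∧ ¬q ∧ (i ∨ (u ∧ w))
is never true.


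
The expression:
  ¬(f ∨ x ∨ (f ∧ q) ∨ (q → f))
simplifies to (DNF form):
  q ∧ ¬f ∧ ¬x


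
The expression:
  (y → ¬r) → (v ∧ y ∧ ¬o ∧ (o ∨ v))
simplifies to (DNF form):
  (r ∧ y) ∨ (r ∧ v ∧ y) ∨ (r ∧ y ∧ ¬o) ∨ (v ∧ y ∧ ¬o)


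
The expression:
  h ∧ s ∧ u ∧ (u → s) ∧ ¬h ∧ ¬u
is never true.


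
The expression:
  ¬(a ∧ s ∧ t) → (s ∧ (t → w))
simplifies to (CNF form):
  s ∧ (a ∨ w ∨ ¬t)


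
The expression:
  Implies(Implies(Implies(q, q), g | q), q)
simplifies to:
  q | ~g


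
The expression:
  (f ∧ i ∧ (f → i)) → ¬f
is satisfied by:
  {i: False, f: False}
  {f: True, i: False}
  {i: True, f: False}


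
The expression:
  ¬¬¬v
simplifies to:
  ¬v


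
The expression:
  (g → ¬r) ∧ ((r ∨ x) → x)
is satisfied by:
  {x: True, r: False, g: False}
  {x: False, r: False, g: False}
  {g: True, x: True, r: False}
  {g: True, x: False, r: False}
  {r: True, x: True, g: False}


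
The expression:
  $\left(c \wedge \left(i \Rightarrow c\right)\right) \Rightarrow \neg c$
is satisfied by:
  {c: False}


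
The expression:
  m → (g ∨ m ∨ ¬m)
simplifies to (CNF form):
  True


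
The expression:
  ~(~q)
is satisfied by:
  {q: True}


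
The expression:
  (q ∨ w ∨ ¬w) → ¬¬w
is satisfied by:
  {w: True}


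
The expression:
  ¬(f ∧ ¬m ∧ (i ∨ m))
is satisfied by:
  {m: True, i: False, f: False}
  {m: False, i: False, f: False}
  {f: True, m: True, i: False}
  {f: True, m: False, i: False}
  {i: True, m: True, f: False}
  {i: True, m: False, f: False}
  {i: True, f: True, m: True}


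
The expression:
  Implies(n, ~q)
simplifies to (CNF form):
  ~n | ~q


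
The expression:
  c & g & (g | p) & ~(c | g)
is never true.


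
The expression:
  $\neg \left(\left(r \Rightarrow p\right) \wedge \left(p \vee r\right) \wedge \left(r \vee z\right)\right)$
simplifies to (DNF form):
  $\left(\neg r \wedge \neg z\right) \vee \neg p$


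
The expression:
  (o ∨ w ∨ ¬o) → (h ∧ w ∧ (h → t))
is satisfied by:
  {t: True, h: True, w: True}


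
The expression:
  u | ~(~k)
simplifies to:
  k | u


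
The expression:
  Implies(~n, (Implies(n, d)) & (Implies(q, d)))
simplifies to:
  d | n | ~q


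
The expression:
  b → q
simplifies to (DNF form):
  q ∨ ¬b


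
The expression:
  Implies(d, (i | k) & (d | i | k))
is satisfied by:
  {i: True, k: True, d: False}
  {i: True, k: False, d: False}
  {k: True, i: False, d: False}
  {i: False, k: False, d: False}
  {i: True, d: True, k: True}
  {i: True, d: True, k: False}
  {d: True, k: True, i: False}


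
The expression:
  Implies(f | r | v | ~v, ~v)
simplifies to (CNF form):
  ~v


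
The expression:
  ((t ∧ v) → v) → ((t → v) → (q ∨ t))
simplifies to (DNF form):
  q ∨ t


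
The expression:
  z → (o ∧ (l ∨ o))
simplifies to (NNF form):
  o ∨ ¬z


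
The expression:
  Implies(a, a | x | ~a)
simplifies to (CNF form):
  True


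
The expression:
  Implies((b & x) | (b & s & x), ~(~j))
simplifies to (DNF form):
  j | ~b | ~x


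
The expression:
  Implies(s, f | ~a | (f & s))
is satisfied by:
  {f: True, s: False, a: False}
  {s: False, a: False, f: False}
  {a: True, f: True, s: False}
  {a: True, s: False, f: False}
  {f: True, s: True, a: False}
  {s: True, f: False, a: False}
  {a: True, s: True, f: True}


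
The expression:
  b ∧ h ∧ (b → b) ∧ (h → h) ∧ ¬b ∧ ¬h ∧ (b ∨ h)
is never true.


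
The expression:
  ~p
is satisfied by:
  {p: False}


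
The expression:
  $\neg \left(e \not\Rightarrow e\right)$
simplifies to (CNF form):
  $\text{True}$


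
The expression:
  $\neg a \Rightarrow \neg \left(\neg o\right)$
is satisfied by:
  {a: True, o: True}
  {a: True, o: False}
  {o: True, a: False}


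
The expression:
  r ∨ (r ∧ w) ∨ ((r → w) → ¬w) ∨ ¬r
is always true.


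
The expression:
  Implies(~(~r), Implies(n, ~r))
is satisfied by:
  {n: False, r: False}
  {r: True, n: False}
  {n: True, r: False}


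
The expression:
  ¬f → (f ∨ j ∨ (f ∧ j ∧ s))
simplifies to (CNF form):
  f ∨ j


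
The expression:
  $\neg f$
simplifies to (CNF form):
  $\neg f$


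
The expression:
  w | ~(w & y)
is always true.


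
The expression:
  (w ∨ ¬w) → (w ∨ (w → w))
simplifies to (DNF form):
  True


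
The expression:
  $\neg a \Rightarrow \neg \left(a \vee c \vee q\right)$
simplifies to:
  $a \vee \left(\neg c \wedge \neg q\right)$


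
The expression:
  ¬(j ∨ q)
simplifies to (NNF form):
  ¬j ∧ ¬q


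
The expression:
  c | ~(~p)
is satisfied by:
  {c: True, p: True}
  {c: True, p: False}
  {p: True, c: False}


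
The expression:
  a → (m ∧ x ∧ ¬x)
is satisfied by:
  {a: False}


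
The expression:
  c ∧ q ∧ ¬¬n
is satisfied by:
  {c: True, q: True, n: True}


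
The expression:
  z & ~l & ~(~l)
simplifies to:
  False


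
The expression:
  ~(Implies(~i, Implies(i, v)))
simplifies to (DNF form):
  False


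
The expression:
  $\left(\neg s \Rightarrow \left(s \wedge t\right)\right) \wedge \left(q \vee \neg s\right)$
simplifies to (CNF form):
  $q \wedge s$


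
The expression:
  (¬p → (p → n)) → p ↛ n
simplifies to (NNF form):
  p ∧ ¬n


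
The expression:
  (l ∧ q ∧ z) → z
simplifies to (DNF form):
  True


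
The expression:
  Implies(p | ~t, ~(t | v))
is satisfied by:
  {p: False, v: False, t: False}
  {t: True, p: False, v: False}
  {t: True, v: True, p: False}
  {p: True, v: False, t: False}


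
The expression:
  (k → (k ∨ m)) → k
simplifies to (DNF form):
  k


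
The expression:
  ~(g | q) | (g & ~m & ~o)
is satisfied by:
  {o: False, m: False, g: False, q: False}
  {m: True, q: False, o: False, g: False}
  {o: True, q: False, m: False, g: False}
  {m: True, o: True, q: False, g: False}
  {g: True, q: False, o: False, m: False}
  {q: True, g: True, o: False, m: False}


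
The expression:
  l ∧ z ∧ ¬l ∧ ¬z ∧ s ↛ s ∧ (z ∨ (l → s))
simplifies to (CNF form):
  False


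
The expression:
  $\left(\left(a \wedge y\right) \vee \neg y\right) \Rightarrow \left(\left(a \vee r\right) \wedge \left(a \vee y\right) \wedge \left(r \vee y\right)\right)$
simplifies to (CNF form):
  $\left(a \vee y\right) \wedge \left(r \vee y\right)$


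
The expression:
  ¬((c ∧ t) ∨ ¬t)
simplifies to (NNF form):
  t ∧ ¬c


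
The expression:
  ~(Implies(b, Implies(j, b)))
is never true.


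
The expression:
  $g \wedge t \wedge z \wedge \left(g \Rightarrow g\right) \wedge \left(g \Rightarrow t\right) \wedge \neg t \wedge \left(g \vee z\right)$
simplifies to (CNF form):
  $\text{False}$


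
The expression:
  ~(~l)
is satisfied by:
  {l: True}


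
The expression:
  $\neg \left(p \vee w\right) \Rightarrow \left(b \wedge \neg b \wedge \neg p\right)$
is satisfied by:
  {p: True, w: True}
  {p: True, w: False}
  {w: True, p: False}


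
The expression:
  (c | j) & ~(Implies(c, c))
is never true.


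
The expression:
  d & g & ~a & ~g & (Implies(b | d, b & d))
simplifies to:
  False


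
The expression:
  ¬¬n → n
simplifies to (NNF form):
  True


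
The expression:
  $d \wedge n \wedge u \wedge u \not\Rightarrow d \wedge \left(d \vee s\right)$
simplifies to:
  $\text{False}$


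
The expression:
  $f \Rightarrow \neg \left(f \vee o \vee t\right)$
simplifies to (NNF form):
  $\neg f$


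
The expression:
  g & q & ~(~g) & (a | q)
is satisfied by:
  {g: True, q: True}


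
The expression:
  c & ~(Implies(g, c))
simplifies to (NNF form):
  False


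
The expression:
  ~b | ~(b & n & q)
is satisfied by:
  {q: False, n: False, b: False}
  {b: True, q: False, n: False}
  {n: True, q: False, b: False}
  {b: True, n: True, q: False}
  {q: True, b: False, n: False}
  {b: True, q: True, n: False}
  {n: True, q: True, b: False}


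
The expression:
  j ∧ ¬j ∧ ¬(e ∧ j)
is never true.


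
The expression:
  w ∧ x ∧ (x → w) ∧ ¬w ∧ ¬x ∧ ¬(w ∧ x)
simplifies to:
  False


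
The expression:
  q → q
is always true.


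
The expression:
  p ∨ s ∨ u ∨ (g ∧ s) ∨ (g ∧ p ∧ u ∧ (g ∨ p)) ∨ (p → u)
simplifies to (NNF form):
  True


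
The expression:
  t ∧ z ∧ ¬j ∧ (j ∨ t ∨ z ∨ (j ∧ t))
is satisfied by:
  {t: True, z: True, j: False}


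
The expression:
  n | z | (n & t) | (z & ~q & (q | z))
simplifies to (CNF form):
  n | z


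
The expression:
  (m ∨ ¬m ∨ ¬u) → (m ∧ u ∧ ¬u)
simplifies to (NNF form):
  False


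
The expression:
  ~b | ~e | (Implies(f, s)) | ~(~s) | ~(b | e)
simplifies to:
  s | ~b | ~e | ~f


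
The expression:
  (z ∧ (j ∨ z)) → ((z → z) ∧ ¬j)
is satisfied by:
  {z: False, j: False}
  {j: True, z: False}
  {z: True, j: False}


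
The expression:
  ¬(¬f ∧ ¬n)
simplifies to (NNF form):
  f ∨ n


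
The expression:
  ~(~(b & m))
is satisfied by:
  {m: True, b: True}


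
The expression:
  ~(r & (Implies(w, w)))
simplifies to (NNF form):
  ~r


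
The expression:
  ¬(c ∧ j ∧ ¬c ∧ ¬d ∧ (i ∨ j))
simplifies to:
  True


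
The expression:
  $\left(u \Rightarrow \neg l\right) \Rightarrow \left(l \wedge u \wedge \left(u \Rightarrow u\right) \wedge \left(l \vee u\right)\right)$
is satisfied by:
  {u: True, l: True}


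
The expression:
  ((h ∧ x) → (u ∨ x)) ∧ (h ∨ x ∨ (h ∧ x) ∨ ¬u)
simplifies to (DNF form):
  h ∨ x ∨ ¬u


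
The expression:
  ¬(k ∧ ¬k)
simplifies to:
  True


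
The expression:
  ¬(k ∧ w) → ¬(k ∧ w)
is always true.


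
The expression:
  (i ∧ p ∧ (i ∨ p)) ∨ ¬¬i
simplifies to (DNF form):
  i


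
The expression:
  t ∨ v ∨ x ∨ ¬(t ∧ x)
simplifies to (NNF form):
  True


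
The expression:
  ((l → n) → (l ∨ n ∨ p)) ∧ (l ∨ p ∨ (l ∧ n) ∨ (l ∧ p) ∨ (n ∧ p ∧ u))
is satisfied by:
  {l: True, p: True}
  {l: True, p: False}
  {p: True, l: False}


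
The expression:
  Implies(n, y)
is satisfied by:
  {y: True, n: False}
  {n: False, y: False}
  {n: True, y: True}


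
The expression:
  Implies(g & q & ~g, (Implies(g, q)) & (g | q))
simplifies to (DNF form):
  True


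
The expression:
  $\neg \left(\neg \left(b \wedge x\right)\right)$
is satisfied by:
  {b: True, x: True}


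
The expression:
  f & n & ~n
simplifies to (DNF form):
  False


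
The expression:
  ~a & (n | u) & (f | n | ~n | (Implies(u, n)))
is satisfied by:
  {n: True, u: True, a: False}
  {n: True, u: False, a: False}
  {u: True, n: False, a: False}


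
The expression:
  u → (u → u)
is always true.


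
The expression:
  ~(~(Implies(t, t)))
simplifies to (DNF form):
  True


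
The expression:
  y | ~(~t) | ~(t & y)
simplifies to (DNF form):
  True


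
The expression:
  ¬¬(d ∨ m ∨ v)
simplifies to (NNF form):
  d ∨ m ∨ v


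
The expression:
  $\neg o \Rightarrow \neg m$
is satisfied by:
  {o: True, m: False}
  {m: False, o: False}
  {m: True, o: True}


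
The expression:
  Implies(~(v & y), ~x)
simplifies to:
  ~x | (v & y)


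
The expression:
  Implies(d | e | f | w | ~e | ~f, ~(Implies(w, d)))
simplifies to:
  w & ~d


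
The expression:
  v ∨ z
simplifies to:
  v ∨ z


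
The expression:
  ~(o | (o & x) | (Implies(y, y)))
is never true.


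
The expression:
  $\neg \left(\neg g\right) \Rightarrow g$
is always true.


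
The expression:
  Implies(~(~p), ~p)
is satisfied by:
  {p: False}


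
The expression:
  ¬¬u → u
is always true.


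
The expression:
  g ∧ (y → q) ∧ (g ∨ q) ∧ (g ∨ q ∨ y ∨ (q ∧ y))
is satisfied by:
  {g: True, q: True, y: False}
  {g: True, q: False, y: False}
  {g: True, y: True, q: True}


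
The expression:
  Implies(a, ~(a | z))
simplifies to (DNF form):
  ~a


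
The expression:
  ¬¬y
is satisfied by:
  {y: True}


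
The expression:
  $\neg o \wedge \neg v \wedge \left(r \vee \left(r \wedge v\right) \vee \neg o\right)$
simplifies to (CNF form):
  $\neg o \wedge \neg v$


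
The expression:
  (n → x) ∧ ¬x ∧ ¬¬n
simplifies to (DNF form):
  False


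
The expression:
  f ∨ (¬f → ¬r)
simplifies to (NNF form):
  f ∨ ¬r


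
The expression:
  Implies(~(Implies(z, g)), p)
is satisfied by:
  {g: True, p: True, z: False}
  {g: True, p: False, z: False}
  {p: True, g: False, z: False}
  {g: False, p: False, z: False}
  {z: True, g: True, p: True}
  {z: True, g: True, p: False}
  {z: True, p: True, g: False}


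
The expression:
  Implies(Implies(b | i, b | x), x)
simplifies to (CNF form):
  (i | x) & (x | ~b)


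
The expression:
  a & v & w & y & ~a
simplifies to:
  False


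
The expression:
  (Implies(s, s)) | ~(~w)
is always true.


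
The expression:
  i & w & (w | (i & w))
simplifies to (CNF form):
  i & w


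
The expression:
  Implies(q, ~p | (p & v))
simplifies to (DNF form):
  v | ~p | ~q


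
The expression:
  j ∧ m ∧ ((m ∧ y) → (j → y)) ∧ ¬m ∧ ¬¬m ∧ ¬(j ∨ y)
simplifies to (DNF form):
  False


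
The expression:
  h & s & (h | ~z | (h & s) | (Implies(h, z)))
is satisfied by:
  {h: True, s: True}


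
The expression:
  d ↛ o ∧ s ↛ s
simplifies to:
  False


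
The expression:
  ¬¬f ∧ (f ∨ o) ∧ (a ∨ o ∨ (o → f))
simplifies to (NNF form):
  f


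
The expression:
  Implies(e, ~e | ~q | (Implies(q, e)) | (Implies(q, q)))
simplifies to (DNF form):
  True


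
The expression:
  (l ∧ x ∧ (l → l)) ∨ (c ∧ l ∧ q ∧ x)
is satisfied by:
  {x: True, l: True}


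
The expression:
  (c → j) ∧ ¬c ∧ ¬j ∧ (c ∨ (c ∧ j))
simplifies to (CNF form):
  False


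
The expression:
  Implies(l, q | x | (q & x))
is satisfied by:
  {x: True, q: True, l: False}
  {x: True, l: False, q: False}
  {q: True, l: False, x: False}
  {q: False, l: False, x: False}
  {x: True, q: True, l: True}
  {x: True, l: True, q: False}
  {q: True, l: True, x: False}


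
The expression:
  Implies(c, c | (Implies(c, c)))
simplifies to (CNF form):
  True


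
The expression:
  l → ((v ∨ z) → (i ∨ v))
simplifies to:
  i ∨ v ∨ ¬l ∨ ¬z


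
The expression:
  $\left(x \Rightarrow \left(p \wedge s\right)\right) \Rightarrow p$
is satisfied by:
  {x: True, p: True}
  {x: True, p: False}
  {p: True, x: False}


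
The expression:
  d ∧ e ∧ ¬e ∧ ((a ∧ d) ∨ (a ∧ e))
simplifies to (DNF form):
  False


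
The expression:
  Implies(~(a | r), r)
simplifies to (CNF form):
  a | r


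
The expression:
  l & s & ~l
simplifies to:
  False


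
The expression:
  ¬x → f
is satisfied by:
  {x: True, f: True}
  {x: True, f: False}
  {f: True, x: False}


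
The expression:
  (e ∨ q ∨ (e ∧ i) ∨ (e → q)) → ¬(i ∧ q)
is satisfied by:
  {q: False, i: False}
  {i: True, q: False}
  {q: True, i: False}


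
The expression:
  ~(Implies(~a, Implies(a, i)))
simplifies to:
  False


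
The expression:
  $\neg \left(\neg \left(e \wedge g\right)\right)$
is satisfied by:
  {e: True, g: True}


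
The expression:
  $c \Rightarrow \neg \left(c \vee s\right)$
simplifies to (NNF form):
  $\neg c$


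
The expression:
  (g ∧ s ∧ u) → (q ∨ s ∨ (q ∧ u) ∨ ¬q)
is always true.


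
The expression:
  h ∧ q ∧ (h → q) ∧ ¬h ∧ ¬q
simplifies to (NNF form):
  False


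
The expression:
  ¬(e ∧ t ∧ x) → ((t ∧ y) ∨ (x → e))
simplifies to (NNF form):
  e ∨ (t ∧ y) ∨ ¬x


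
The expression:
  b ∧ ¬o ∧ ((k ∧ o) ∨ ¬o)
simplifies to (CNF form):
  b ∧ ¬o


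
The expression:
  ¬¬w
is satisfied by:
  {w: True}


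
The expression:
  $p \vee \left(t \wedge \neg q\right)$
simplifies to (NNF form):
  $p \vee \left(t \wedge \neg q\right)$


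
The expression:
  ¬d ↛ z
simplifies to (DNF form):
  ¬d ∧ ¬z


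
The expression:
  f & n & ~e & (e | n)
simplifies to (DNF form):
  f & n & ~e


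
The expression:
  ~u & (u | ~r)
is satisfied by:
  {u: False, r: False}


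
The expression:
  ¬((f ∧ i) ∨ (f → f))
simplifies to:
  False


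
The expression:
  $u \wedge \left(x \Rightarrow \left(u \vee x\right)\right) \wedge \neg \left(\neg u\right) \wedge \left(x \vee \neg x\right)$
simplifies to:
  $u$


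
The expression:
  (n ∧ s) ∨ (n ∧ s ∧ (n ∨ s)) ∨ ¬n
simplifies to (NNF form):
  s ∨ ¬n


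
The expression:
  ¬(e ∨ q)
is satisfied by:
  {q: False, e: False}


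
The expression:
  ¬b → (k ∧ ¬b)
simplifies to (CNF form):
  b ∨ k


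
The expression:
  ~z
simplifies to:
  ~z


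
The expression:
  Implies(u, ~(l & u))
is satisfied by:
  {l: False, u: False}
  {u: True, l: False}
  {l: True, u: False}


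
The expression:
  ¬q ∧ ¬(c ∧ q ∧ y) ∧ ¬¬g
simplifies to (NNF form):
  g ∧ ¬q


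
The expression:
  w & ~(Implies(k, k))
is never true.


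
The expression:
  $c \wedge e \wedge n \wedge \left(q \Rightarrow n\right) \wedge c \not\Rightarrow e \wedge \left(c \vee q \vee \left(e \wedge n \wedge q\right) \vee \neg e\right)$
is never true.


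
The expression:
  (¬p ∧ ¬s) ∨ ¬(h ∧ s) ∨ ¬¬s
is always true.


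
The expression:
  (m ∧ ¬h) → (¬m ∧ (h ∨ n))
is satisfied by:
  {h: True, m: False}
  {m: False, h: False}
  {m: True, h: True}


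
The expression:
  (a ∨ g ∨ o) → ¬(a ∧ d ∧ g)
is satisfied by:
  {g: False, d: False, a: False}
  {a: True, g: False, d: False}
  {d: True, g: False, a: False}
  {a: True, d: True, g: False}
  {g: True, a: False, d: False}
  {a: True, g: True, d: False}
  {d: True, g: True, a: False}


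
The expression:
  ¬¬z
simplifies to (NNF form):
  z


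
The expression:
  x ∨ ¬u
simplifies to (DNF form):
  x ∨ ¬u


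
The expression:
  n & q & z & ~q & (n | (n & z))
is never true.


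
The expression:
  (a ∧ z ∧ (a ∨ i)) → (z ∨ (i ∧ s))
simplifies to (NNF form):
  True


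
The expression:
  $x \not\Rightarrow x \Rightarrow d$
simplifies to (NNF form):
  $\text{True}$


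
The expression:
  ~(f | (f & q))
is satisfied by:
  {f: False}


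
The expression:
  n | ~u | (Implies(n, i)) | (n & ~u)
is always true.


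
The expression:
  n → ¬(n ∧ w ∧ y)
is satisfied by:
  {w: False, y: False, n: False}
  {n: True, w: False, y: False}
  {y: True, w: False, n: False}
  {n: True, y: True, w: False}
  {w: True, n: False, y: False}
  {n: True, w: True, y: False}
  {y: True, w: True, n: False}


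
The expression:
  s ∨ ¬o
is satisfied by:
  {s: True, o: False}
  {o: False, s: False}
  {o: True, s: True}


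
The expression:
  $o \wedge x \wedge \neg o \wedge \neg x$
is never true.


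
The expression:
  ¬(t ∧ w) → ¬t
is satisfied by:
  {w: True, t: False}
  {t: False, w: False}
  {t: True, w: True}


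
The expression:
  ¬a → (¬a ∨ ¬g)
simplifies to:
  True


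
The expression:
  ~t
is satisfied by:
  {t: False}


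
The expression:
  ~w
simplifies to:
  ~w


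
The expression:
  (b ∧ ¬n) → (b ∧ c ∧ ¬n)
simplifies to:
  c ∨ n ∨ ¬b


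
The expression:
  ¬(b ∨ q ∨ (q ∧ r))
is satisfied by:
  {q: False, b: False}


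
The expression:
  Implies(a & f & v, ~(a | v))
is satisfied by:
  {v: False, a: False, f: False}
  {f: True, v: False, a: False}
  {a: True, v: False, f: False}
  {f: True, a: True, v: False}
  {v: True, f: False, a: False}
  {f: True, v: True, a: False}
  {a: True, v: True, f: False}


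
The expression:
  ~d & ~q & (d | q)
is never true.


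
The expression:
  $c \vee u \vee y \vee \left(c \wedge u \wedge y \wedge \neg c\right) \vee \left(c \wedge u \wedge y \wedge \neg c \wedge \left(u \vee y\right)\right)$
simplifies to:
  $c \vee u \vee y$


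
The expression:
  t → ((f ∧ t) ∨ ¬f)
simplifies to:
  True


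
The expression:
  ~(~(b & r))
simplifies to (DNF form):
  b & r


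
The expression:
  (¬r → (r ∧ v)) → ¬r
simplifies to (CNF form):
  ¬r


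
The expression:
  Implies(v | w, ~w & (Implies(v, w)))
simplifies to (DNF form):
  ~v & ~w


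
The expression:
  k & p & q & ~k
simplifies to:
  False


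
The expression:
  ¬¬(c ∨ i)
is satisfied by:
  {i: True, c: True}
  {i: True, c: False}
  {c: True, i: False}


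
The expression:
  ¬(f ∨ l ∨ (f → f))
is never true.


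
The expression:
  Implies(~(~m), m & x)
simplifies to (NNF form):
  x | ~m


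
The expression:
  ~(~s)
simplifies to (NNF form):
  s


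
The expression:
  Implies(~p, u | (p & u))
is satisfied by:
  {u: True, p: True}
  {u: True, p: False}
  {p: True, u: False}


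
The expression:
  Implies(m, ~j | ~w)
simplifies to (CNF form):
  ~j | ~m | ~w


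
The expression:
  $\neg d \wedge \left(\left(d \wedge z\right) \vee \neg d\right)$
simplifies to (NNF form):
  $\neg d$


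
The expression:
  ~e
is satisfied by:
  {e: False}


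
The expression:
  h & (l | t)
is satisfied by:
  {h: True, t: True, l: True}
  {h: True, t: True, l: False}
  {h: True, l: True, t: False}


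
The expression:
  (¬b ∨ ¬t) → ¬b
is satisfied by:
  {t: True, b: False}
  {b: False, t: False}
  {b: True, t: True}


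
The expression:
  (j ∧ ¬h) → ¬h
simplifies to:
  True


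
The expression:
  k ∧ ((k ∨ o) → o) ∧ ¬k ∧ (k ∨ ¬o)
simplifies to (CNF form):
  False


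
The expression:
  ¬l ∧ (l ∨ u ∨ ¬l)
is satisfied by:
  {l: False}


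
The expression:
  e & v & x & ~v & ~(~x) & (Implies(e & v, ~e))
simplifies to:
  False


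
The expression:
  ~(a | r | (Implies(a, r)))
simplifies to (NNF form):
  False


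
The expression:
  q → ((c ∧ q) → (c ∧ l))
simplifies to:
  l ∨ ¬c ∨ ¬q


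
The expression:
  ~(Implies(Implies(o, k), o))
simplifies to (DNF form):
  ~o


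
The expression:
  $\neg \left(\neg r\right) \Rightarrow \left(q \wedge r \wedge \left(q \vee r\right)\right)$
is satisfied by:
  {q: True, r: False}
  {r: False, q: False}
  {r: True, q: True}


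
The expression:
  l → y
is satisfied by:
  {y: True, l: False}
  {l: False, y: False}
  {l: True, y: True}


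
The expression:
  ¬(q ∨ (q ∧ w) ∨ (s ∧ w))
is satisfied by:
  {q: False, s: False, w: False}
  {w: True, q: False, s: False}
  {s: True, q: False, w: False}


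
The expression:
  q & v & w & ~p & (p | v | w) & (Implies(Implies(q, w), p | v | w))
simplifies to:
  q & v & w & ~p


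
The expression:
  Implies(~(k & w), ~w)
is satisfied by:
  {k: True, w: False}
  {w: False, k: False}
  {w: True, k: True}


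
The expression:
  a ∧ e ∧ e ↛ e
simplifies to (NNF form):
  False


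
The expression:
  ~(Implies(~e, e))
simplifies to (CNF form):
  ~e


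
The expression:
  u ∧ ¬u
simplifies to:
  False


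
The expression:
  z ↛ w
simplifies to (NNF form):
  z ∧ ¬w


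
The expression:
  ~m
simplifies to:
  ~m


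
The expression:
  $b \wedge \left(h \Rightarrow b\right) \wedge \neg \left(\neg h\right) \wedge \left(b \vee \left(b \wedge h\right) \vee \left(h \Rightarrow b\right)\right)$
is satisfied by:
  {h: True, b: True}
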